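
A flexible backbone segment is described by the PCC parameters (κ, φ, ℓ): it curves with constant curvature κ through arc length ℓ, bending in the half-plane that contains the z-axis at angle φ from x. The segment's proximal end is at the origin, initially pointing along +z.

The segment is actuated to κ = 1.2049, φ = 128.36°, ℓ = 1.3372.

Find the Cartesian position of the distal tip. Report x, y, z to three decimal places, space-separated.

θ = κ·ℓ = 1.2049 × 1.3372 = 1.61119 rad
ρ = (1 − cos θ)/κ = (1 − -0.04038)/1.2049 = 0.86346
z = sin θ / κ = 0.99918/1.2049 = 0.82927
x = ρ cos φ = 0.86346 × cos(128.36°) = -0.53586
y = ρ sin φ = 0.86346 × sin(128.36°) = 0.67706

-0.536 0.677 0.829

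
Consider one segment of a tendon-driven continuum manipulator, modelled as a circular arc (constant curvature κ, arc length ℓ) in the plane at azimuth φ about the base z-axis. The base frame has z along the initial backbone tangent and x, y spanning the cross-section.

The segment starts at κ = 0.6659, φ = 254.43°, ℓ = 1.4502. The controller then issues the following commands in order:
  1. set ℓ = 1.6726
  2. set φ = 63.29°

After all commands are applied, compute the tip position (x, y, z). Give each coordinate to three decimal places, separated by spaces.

initial: κ=0.6659, φ=254.43°, ℓ=1.4502
cmd 1: set ℓ=1.6726 → (κ,φ,ℓ)=(0.6659,254.43°,1.6726) → tip=(-0.2252,-0.8083,1.3476)
cmd 2: set φ=63.29° → (κ,φ,ℓ)=(0.6659,63.29°,1.6726) → tip=(0.3771,0.7495,1.3476)

0.377 0.750 1.348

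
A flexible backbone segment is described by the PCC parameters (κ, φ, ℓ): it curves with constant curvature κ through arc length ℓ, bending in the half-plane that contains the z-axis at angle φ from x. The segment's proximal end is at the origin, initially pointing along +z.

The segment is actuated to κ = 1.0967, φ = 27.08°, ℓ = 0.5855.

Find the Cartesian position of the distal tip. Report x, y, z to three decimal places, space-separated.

θ = κ·ℓ = 1.0967 × 0.5855 = 0.64212 rad
ρ = (1 − cos θ)/κ = (1 − 0.80083)/1.0967 = 0.18161
z = sin θ / κ = 0.59889/1.0967 = 0.54609
x = ρ cos φ = 0.18161 × cos(27.08°) = 0.16170
y = ρ sin φ = 0.18161 × sin(27.08°) = 0.08267

0.162 0.083 0.546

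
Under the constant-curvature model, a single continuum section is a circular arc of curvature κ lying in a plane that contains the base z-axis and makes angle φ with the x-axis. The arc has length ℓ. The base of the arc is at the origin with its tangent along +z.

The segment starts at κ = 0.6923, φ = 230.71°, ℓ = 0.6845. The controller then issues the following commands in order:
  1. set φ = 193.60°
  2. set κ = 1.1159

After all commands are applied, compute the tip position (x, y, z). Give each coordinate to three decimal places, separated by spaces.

initial: κ=0.6923, φ=230.71°, ℓ=0.6845
cmd 1: set φ=193.60° → (κ,φ,ℓ)=(0.6923,193.60°,0.6845) → tip=(-0.1547,-0.0374,0.6592)
cmd 2: set κ=1.1159 → (κ,φ,ℓ)=(1.1159,193.60°,0.6845) → tip=(-0.2420,-0.0585,0.6199)

-0.242 -0.059 0.620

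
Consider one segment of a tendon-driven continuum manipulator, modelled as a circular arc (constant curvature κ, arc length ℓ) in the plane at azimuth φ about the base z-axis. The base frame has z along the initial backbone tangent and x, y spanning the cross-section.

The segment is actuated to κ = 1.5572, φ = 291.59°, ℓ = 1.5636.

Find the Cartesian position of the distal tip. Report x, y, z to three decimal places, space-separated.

0.416 -1.051 0.417

θ = κ·ℓ = 1.5572 × 1.5636 = 2.43484 rad
ρ = (1 − cos θ)/κ = (1 − -0.76047)/1.5572 = 1.13054
z = sin θ / κ = 0.64937/1.5572 = 0.41701
x = ρ cos φ = 1.13054 × cos(291.59°) = 0.41600
y = ρ sin φ = 1.13054 × sin(291.59°) = -1.05122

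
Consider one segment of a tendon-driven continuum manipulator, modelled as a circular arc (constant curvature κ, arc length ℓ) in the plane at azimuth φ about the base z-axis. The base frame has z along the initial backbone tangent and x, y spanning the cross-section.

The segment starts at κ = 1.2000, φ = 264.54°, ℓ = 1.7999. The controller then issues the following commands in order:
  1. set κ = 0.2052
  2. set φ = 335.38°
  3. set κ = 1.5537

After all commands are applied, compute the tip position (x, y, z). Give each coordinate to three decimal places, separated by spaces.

initial: κ=1.2000, φ=264.54°, ℓ=1.7999
cmd 1: set κ=0.2052 → (κ,φ,ℓ)=(0.2052,264.54°,1.7999) → tip=(-0.0313,-0.3271,1.7593)
cmd 2: set φ=335.38° → (κ,φ,ℓ)=(0.2052,335.38°,1.7999) → tip=(0.2988,-0.1369,1.7593)
cmd 3: set κ=1.5537 → (κ,φ,ℓ)=(1.5537,335.38°,1.7999) → tip=(1.1357,-0.5205,0.2177)

1.136 -0.520 0.218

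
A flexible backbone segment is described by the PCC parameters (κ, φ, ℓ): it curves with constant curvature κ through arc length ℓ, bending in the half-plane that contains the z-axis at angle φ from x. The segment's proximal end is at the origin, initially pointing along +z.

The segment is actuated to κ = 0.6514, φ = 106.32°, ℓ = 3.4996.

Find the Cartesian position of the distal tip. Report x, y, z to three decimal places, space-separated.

-0.712 2.432 1.165

θ = κ·ℓ = 0.6514 × 3.4996 = 2.27964 rad
ρ = (1 − cos θ)/κ = (1 − -0.65096)/0.6514 = 2.53447
z = sin θ / κ = 0.75912/0.6514 = 1.16536
x = ρ cos φ = 2.53447 × cos(106.32°) = -0.71219
y = ρ sin φ = 2.53447 × sin(106.32°) = 2.43235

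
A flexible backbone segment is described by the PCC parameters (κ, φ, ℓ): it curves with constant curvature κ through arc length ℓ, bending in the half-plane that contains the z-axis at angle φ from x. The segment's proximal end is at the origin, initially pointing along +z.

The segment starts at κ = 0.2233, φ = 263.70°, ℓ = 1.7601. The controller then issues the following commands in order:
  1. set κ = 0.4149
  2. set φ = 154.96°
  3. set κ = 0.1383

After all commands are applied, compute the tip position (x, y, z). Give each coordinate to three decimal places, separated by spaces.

-0.193 0.090 1.743

initial: κ=0.2233, φ=263.70°, ℓ=1.7601
cmd 1: set κ=0.4149 → (κ,φ,ℓ)=(0.4149,263.70°,1.7601) → tip=(-0.0674,-0.6109,1.6078)
cmd 2: set φ=154.96° → (κ,φ,ℓ)=(0.4149,154.96°,1.7601) → tip=(-0.5568,0.2601,1.6078)
cmd 3: set κ=0.1383 → (κ,φ,ℓ)=(0.1383,154.96°,1.7601) → tip=(-0.1931,0.0902,1.7428)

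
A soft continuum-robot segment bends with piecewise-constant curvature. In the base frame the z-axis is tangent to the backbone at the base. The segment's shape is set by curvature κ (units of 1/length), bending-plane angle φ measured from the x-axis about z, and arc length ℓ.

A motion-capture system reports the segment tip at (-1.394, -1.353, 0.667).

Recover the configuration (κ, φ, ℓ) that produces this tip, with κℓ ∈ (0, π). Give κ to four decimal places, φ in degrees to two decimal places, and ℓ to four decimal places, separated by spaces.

ρ = √(x²+y²) = √(-1.394² + -1.353²) = 1.94264
φ = atan2(y, x) mod 360° = atan2(-1.353, -1.394) = 224.1449°
|p|² = ρ² + z² = 1.94264² + 0.667² = 4.21873
κ = 2ρ / |p|² = 2×1.94264 / 4.21873 = 0.92096
θ = 2·atan2(ρ, z) = 2·atan2(1.94264, 0.667) = 2.48012 rad
ℓ = θ/κ = 2.48012/0.92096 = 2.69298

0.9210 224.14 2.6930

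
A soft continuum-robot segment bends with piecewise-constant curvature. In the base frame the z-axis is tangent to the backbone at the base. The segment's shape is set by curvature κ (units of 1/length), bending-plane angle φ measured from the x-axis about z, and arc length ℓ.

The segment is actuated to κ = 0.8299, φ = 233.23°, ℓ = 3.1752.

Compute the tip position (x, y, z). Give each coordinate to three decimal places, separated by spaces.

θ = κ·ℓ = 0.8299 × 3.1752 = 2.63510 rad
ρ = (1 − cos θ)/κ = (1 − -0.87445)/0.8299 = 2.25865
z = sin θ / κ = 0.48511/0.8299 = 0.58455
x = ρ cos φ = 2.25865 × cos(233.23°) = -1.35204
y = ρ sin φ = 2.25865 × sin(233.23°) = -1.80928

-1.352 -1.809 0.585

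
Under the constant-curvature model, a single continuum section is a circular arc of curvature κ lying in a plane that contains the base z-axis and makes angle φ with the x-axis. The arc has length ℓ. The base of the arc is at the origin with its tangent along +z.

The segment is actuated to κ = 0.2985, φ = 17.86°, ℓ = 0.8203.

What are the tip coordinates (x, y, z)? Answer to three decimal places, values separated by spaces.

0.095 0.031 0.812

θ = κ·ℓ = 0.2985 × 0.8203 = 0.24486 rad
ρ = (1 − cos θ)/κ = (1 − 0.97017)/0.2985 = 0.09993
z = sin θ / κ = 0.24242/0.2985 = 0.81213
x = ρ cos φ = 0.09993 × cos(17.86°) = 0.09511
y = ρ sin φ = 0.09993 × sin(17.86°) = 0.03065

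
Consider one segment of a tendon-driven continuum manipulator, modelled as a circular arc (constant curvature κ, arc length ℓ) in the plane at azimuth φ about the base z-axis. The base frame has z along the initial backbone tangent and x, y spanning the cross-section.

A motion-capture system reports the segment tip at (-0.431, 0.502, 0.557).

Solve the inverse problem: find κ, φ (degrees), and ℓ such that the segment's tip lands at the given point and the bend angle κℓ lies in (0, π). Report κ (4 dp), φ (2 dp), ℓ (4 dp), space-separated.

1.7691 130.65 0.9848

ρ = √(x²+y²) = √(-0.431² + 0.502²) = 0.66164
φ = atan2(y, x) mod 360° = atan2(0.502, -0.431) = 130.6483°
|p|² = ρ² + z² = 0.66164² + 0.557² = 0.74801
κ = 2ρ / |p|² = 2×0.66164 / 0.74801 = 1.76905
θ = 2·atan2(ρ, z) = 2·atan2(0.66164, 0.557) = 1.74211 rad
ℓ = θ/κ = 1.74211/1.76905 = 0.98477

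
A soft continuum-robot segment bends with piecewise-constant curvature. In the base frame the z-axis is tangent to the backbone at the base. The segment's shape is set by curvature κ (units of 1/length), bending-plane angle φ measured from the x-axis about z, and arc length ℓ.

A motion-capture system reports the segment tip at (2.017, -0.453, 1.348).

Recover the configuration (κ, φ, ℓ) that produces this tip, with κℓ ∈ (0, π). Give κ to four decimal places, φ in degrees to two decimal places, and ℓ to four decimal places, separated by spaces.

0.6788 347.34 2.9255

ρ = √(x²+y²) = √(2.017² + -0.453²) = 2.06724
φ = atan2(y, x) mod 360° = atan2(-0.453, 2.017) = 347.3419°
|p|² = ρ² + z² = 2.06724² + 1.348² = 6.09060
κ = 2ρ / |p|² = 2×2.06724 / 6.09060 = 0.67883
θ = 2·atan2(ρ, z) = 2·atan2(2.06724, 1.348) = 1.98593 rad
ℓ = θ/κ = 1.98593/0.67883 = 2.92551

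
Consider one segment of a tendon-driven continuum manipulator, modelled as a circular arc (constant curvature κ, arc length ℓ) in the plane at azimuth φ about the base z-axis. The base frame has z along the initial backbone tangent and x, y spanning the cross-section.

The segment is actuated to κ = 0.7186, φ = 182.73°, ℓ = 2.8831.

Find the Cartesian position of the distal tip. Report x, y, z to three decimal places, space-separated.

-2.058 -0.098 1.221

θ = κ·ℓ = 0.7186 × 2.8831 = 2.07180 rad
ρ = (1 − cos θ)/κ = (1 − -0.48030)/0.7186 = 2.05998
z = sin θ / κ = 0.87710/0.7186 = 1.22057
x = ρ cos φ = 2.05998 × cos(182.73°) = -2.05764
y = ρ sin φ = 2.05998 × sin(182.73°) = -0.09812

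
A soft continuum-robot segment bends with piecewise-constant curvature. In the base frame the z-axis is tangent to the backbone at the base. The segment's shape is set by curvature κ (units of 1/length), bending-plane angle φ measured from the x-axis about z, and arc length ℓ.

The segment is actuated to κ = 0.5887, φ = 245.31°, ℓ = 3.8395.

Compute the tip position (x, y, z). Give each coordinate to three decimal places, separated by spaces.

θ = κ·ℓ = 0.5887 × 3.8395 = 2.26031 rad
ρ = (1 − cos θ)/κ = (1 − -0.63616)/0.5887 = 2.77928
z = sin θ / κ = 0.77155/0.5887 = 1.31061
x = ρ cos φ = 2.77928 × cos(245.31°) = -1.16093
y = ρ sin φ = 2.77928 × sin(245.31°) = -2.52521

-1.161 -2.525 1.311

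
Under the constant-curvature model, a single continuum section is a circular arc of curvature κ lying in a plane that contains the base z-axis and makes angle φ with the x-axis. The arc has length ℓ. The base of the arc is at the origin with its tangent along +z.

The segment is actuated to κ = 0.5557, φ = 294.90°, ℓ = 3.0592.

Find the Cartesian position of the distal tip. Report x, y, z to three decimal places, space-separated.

0.855 -1.843 1.785

θ = κ·ℓ = 0.5557 × 3.0592 = 1.70000 rad
ρ = (1 − cos θ)/κ = (1 − -0.12884)/0.5557 = 2.03139
z = sin θ / κ = 0.99167/0.5557 = 1.78453
x = ρ cos φ = 2.03139 × cos(294.90°) = 0.85529
y = ρ sin φ = 2.03139 × sin(294.90°) = -1.84256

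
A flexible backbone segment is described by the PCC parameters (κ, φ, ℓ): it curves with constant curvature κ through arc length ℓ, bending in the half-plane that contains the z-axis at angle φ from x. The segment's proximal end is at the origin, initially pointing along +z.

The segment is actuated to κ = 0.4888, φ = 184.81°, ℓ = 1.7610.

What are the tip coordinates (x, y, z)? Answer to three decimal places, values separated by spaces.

-0.710 -0.060 1.551

θ = κ·ℓ = 0.4888 × 1.7610 = 0.86078 rad
ρ = (1 − cos θ)/κ = (1 − 0.65185)/0.4888 = 0.71226
z = sin θ / κ = 0.75835/0.4888 = 1.55145
x = ρ cos φ = 0.71226 × cos(184.81°) = -0.70975
y = ρ sin φ = 0.71226 × sin(184.81°) = -0.05972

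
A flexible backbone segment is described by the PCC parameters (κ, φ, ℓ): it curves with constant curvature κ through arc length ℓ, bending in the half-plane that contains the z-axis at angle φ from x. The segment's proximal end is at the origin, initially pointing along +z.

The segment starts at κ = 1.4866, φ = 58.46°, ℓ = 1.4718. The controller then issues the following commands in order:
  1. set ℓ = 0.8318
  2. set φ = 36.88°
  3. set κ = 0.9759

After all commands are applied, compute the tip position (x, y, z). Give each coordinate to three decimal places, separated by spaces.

0.256 0.192 0.743

initial: κ=1.4866, φ=58.46°, ℓ=1.4718
cmd 1: set ℓ=0.8318 → (κ,φ,ℓ)=(1.4866,58.46°,0.8318) → tip=(0.2364,0.3852,0.6354)
cmd 2: set φ=36.88° → (κ,φ,ℓ)=(1.4866,36.88°,0.8318) → tip=(0.3616,0.2713,0.6354)
cmd 3: set κ=0.9759 → (κ,φ,ℓ)=(0.9759,36.88°,0.8318) → tip=(0.2555,0.1917,0.7434)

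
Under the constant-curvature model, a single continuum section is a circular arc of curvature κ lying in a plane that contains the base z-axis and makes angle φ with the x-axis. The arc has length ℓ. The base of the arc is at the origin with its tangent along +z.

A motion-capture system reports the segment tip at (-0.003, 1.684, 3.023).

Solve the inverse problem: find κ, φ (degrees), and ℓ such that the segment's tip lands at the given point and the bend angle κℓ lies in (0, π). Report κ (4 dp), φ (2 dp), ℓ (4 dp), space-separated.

0.2813 90.10 3.6140

ρ = √(x²+y²) = √(-0.003² + 1.684²) = 1.68400
φ = atan2(y, x) mod 360° = atan2(1.684, -0.003) = 90.1021°
|p|² = ρ² + z² = 1.68400² + 3.023² = 11.97439
κ = 2ρ / |p|² = 2×1.68400 / 11.97439 = 0.28127
θ = 2·atan2(ρ, z) = 2·atan2(1.68400, 3.023) = 1.01650 rad
ℓ = θ/κ = 1.01650/0.28127 = 3.61400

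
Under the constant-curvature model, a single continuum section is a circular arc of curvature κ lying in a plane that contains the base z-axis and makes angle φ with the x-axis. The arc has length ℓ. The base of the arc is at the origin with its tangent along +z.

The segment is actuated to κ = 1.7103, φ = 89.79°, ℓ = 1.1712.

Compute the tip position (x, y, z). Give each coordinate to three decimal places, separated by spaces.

θ = κ·ℓ = 1.7103 × 1.1712 = 2.00310 rad
ρ = (1 − cos θ)/κ = (1 − -0.41897)/1.7103 = 0.82966
z = sin θ / κ = 0.90800/1.7103 = 0.53090
x = ρ cos φ = 0.82966 × cos(89.79°) = 0.00304
y = ρ sin φ = 0.82966 × sin(89.79°) = 0.82965

0.003 0.830 0.531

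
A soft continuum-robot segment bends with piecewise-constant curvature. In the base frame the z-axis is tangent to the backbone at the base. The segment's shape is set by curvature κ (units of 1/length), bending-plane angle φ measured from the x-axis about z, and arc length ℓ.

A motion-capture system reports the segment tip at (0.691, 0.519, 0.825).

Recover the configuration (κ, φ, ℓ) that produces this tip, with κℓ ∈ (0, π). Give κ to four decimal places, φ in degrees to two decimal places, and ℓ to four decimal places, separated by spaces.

1.2108 36.91 1.3356

ρ = √(x²+y²) = √(0.691² + 0.519²) = 0.86420
φ = atan2(y, x) mod 360° = atan2(0.519, 0.691) = 36.9097°
|p|² = ρ² + z² = 0.86420² + 0.825² = 1.42747
κ = 2ρ / |p|² = 2×0.86420 / 1.42747 = 1.21082
θ = 2·atan2(ρ, z) = 2·atan2(0.86420, 0.825) = 1.61720 rad
ℓ = θ/κ = 1.61720/1.21082 = 1.33563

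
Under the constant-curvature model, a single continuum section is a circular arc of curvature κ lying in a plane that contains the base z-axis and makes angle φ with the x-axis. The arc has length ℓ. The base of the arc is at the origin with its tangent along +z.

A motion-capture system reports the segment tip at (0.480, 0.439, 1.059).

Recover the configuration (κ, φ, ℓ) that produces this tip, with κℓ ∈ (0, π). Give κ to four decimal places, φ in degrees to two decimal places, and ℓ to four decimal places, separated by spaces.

ρ = √(x²+y²) = √(0.480² + 0.439²) = 0.65048
φ = atan2(y, x) mod 360° = atan2(0.439, 0.480) = 42.4455°
|p|² = ρ² + z² = 0.65048² + 1.059² = 1.54460
κ = 2ρ / |p|² = 2×0.65048 / 1.54460 = 0.84226
θ = 2·atan2(ρ, z) = 2·atan2(0.65048, 1.059) = 1.10165 rad
ℓ = θ/κ = 1.10165/0.84226 = 1.30796

0.8423 42.45 1.3080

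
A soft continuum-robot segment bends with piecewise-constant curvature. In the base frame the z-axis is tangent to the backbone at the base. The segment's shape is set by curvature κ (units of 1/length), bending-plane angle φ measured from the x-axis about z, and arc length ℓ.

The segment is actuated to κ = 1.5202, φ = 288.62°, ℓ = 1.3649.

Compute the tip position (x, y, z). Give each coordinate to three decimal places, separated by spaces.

0.311 -0.924 0.576

θ = κ·ℓ = 1.5202 × 1.3649 = 2.07492 rad
ρ = (1 − cos θ)/κ = (1 − -0.48304)/1.5202 = 0.97556
z = sin θ / κ = 0.87560/1.5202 = 0.57598
x = ρ cos φ = 0.97556 × cos(288.62°) = 0.31149
y = ρ sin φ = 0.97556 × sin(288.62°) = -0.92449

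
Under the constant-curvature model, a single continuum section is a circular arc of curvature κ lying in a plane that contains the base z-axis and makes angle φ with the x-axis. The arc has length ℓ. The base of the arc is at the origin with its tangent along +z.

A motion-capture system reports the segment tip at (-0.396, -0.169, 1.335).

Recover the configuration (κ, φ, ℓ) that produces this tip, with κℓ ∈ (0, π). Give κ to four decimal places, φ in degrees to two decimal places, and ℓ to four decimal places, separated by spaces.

0.4376 203.11 1.4257

ρ = √(x²+y²) = √(-0.396² + -0.169²) = 0.43055
φ = atan2(y, x) mod 360° = atan2(-0.169, -0.396) = 203.1112°
|p|² = ρ² + z² = 0.43055² + 1.335² = 1.96760
κ = 2ρ / |p|² = 2×0.43055 / 1.96760 = 0.43764
θ = 2·atan2(ρ, z) = 2·atan2(0.43055, 1.335) = 0.62396 rad
ℓ = θ/κ = 0.62396/0.43764 = 1.42573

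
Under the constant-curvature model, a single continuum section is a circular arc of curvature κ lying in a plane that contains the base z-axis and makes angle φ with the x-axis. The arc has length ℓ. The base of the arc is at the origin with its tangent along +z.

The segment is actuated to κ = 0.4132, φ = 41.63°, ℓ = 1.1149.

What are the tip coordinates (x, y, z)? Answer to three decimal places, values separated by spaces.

θ = κ·ℓ = 0.4132 × 1.1149 = 0.46068 rad
ρ = (1 − cos θ)/κ = (1 − 0.89575)/0.4132 = 0.25229
z = sin θ / κ = 0.44455/0.4132 = 1.07588
x = ρ cos φ = 0.25229 × cos(41.63°) = 0.18858
y = ρ sin φ = 0.25229 × sin(41.63°) = 0.16760

0.189 0.168 1.076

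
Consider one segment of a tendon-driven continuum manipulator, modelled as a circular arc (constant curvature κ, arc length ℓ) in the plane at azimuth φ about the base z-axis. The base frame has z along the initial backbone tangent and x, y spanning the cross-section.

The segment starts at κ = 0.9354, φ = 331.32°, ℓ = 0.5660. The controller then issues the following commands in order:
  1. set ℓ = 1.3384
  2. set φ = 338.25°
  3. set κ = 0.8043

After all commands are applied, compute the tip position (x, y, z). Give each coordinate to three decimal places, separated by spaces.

0.607 -0.242 1.094

initial: κ=0.9354, φ=331.32°, ℓ=0.5660
cmd 1: set ℓ=1.3384 → (κ,φ,ℓ)=(0.9354,331.32°,1.3384) → tip=(0.6439,-0.3522,1.0152)
cmd 2: set φ=338.25° → (κ,φ,ℓ)=(0.9354,338.25°,1.3384) → tip=(0.6817,-0.2720,1.0152)
cmd 3: set κ=0.8043 → (κ,φ,ℓ)=(0.8043,338.25°,1.3384) → tip=(0.6069,-0.2421,1.0945)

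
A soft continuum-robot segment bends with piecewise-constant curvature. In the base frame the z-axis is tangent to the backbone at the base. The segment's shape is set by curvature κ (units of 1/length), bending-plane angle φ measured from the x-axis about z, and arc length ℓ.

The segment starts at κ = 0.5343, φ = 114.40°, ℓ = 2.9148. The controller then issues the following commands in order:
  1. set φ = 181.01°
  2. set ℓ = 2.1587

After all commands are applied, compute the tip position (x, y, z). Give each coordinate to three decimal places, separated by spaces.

initial: κ=0.5343, φ=114.40°, ℓ=2.9148
cmd 1: set φ=181.01° → (κ,φ,ℓ)=(0.5343,181.01°,2.9148) → tip=(-1.8462,-0.0325,1.8714)
cmd 2: set ℓ=2.1587 → (κ,φ,ℓ)=(0.5343,181.01°,2.1587) → tip=(-1.1127,-0.0196,1.7109)

-1.113 -0.020 1.711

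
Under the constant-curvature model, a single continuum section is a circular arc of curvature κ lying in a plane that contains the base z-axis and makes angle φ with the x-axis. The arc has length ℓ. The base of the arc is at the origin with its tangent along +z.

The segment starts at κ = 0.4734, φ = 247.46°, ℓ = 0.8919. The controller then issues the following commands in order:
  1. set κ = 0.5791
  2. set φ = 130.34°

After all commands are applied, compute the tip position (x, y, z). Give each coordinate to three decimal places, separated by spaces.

-0.146 0.172 0.853

initial: κ=0.4734, φ=247.46°, ℓ=0.8919
cmd 1: set κ=0.5791 → (κ,φ,ℓ)=(0.5791,247.46°,0.8919) → tip=(-0.0863,-0.2081,0.8528)
cmd 2: set φ=130.34° → (κ,φ,ℓ)=(0.5791,130.34°,0.8919) → tip=(-0.1458,0.1717,0.8528)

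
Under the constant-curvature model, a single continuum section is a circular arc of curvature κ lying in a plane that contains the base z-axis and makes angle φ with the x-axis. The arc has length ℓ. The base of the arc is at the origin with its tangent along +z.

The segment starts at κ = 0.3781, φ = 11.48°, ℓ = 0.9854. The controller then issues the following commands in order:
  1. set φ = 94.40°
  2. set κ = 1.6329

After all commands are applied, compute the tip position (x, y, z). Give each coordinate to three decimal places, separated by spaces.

-0.049 0.634 0.612

initial: κ=0.3781, φ=11.48°, ℓ=0.9854
cmd 1: set φ=94.40° → (κ,φ,ℓ)=(0.3781,94.40°,0.9854) → tip=(-0.0139,0.1809,0.9628)
cmd 2: set κ=1.6329 → (κ,φ,ℓ)=(1.6329,94.40°,0.9854) → tip=(-0.0488,0.6340,0.6120)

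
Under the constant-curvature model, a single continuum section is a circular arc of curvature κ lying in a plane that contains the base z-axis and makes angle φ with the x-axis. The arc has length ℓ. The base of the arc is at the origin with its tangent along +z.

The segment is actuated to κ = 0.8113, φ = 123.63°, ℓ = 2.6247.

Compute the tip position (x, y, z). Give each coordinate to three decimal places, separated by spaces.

-1.044 1.570 1.045

θ = κ·ℓ = 0.8113 × 2.6247 = 2.12942 rad
ρ = (1 − cos θ)/κ = (1 − -0.53002)/0.8113 = 1.88589
z = sin θ / κ = 0.84799/0.8113 = 1.04522
x = ρ cos φ = 1.88589 × cos(123.63°) = -1.04446
y = ρ sin φ = 1.88589 × sin(123.63°) = 1.57025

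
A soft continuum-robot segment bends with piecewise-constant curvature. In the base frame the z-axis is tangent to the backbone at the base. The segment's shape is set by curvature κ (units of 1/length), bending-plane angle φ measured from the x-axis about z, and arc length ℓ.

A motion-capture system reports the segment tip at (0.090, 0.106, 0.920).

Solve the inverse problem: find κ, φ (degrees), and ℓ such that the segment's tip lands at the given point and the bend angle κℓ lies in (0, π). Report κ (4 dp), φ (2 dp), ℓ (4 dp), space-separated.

0.3212 49.67 0.9339

ρ = √(x²+y²) = √(0.090² + 0.106²) = 0.13905
φ = atan2(y, x) mod 360° = atan2(0.106, 0.090) = 49.6669°
|p|² = ρ² + z² = 0.13905² + 0.920² = 0.86574
κ = 2ρ / |p|² = 2×0.13905 / 0.86574 = 0.32124
θ = 2·atan2(ρ, z) = 2·atan2(0.13905, 0.920) = 0.30002 rad
ℓ = θ/κ = 0.30002/0.32124 = 0.93395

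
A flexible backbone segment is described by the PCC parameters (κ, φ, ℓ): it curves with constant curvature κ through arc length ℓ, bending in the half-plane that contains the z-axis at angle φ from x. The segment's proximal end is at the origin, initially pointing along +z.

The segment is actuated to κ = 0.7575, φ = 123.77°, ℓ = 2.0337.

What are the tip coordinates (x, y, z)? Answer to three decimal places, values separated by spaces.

θ = κ·ℓ = 0.7575 × 2.0337 = 1.54053 rad
ρ = (1 − cos θ)/κ = (1 − 0.03026)/0.7575 = 1.28018
z = sin θ / κ = 0.99954/0.7575 = 1.31953
x = ρ cos φ = 1.28018 × cos(123.77°) = -0.71160
y = ρ sin φ = 1.28018 × sin(123.77°) = 1.06418

-0.712 1.064 1.320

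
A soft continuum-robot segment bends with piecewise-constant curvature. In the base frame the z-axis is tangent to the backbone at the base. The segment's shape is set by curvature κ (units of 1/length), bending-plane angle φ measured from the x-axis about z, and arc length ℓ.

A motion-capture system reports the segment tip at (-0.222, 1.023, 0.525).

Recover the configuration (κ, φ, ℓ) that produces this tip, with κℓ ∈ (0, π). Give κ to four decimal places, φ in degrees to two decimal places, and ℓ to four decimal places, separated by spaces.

ρ = √(x²+y²) = √(-0.222² + 1.023²) = 1.04681
φ = atan2(y, x) mod 360° = atan2(1.023, -0.222) = 102.2438°
|p|² = ρ² + z² = 1.04681² + 0.525² = 1.37144
κ = 2ρ / |p|² = 2×1.04681 / 1.37144 = 1.52659
θ = 2·atan2(ρ, z) = 2·atan2(1.04681, 0.525) = 2.21186 rad
ℓ = θ/κ = 2.21186/1.52659 = 1.44889

1.5266 102.24 1.4489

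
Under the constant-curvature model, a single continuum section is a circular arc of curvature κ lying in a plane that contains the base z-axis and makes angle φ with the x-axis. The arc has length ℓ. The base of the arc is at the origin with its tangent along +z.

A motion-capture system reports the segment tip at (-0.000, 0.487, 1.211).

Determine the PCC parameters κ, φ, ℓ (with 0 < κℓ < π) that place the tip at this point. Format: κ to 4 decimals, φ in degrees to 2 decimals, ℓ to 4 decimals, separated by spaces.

0.5717 90.00 1.3376

ρ = √(x²+y²) = √(-0.000² + 0.487²) = 0.48700
φ = atan2(y, x) mod 360° = atan2(0.487, -0.000) = 90.0000°
|p|² = ρ² + z² = 0.48700² + 1.211² = 1.70369
κ = 2ρ / |p|² = 2×0.48700 / 1.70369 = 0.57170
θ = 2·atan2(ρ, z) = 2·atan2(0.48700, 1.211) = 0.76471 rad
ℓ = θ/κ = 0.76471/0.57170 = 1.33761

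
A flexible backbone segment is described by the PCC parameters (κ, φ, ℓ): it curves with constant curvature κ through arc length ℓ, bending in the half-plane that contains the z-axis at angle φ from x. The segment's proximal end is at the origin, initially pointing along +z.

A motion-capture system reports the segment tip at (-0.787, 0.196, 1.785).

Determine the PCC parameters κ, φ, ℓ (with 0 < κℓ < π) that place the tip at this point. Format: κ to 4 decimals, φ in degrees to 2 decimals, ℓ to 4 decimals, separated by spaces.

ρ = √(x²+y²) = √(-0.787² + 0.196²) = 0.81104
φ = atan2(y, x) mod 360° = atan2(0.196, -0.787) = 166.0152°
|p|² = ρ² + z² = 0.81104² + 1.785² = 3.84401
κ = 2ρ / |p|² = 2×0.81104 / 3.84401 = 0.42198
θ = 2·atan2(ρ, z) = 2·atan2(0.81104, 1.785) = 0.85295 rad
ℓ = θ/κ = 0.85295/0.42198 = 2.02133

0.4220 166.02 2.0213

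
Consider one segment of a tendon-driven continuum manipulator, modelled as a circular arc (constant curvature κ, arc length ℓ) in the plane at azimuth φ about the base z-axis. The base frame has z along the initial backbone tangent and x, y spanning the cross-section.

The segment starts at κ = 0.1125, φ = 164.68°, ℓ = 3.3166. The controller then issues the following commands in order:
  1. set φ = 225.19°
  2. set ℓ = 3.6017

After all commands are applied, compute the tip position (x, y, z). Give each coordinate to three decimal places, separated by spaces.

initial: κ=0.1125, φ=164.68°, ℓ=3.3166
cmd 1: set φ=225.19° → (κ,φ,ℓ)=(0.1125,225.19°,3.3166) → tip=(-0.4310,-0.4339,3.2402)
cmd 2: set ℓ=3.6017 → (κ,φ,ℓ)=(0.1125,225.19°,3.6017) → tip=(-0.5073,-0.5106,3.5040)

-0.507 -0.511 3.504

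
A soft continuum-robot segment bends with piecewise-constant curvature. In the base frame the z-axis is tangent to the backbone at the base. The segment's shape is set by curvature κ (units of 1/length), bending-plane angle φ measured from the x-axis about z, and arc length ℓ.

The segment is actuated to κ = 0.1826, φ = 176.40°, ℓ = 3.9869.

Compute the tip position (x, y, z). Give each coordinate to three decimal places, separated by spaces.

θ = κ·ℓ = 0.1826 × 3.9869 = 0.72801 rad
ρ = (1 − cos θ)/κ = (1 − 0.74650)/0.1826 = 1.38827
z = sin θ / κ = 0.66538/0.1826 = 3.64394
x = ρ cos φ = 1.38827 × cos(176.40°) = -1.38553
y = ρ sin φ = 1.38827 × sin(176.40°) = 0.08717

-1.386 0.087 3.644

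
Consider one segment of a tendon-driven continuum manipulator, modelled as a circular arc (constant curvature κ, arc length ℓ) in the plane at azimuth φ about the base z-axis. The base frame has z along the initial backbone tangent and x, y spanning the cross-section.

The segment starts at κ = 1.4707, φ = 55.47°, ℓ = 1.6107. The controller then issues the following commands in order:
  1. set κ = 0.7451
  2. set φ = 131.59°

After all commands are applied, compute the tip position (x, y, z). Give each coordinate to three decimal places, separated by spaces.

initial: κ=1.4707, φ=55.47°, ℓ=1.6107
cmd 1: set κ=0.7451 → (κ,φ,ℓ)=(0.7451,55.47°,1.6107) → tip=(0.4852,0.7052,1.2510)
cmd 2: set φ=131.59° → (κ,φ,ℓ)=(0.7451,131.59°,1.6107) → tip=(-0.5682,0.6402,1.2510)

-0.568 0.640 1.251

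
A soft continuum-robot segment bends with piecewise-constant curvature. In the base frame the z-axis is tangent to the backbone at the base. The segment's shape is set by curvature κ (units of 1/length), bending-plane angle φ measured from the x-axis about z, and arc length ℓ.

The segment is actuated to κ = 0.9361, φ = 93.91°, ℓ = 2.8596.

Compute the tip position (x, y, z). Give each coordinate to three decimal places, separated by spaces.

θ = κ·ℓ = 0.9361 × 2.8596 = 2.67687 rad
ρ = (1 − cos θ)/κ = (1 − -0.89395)/0.9361 = 2.02323
z = sin θ / κ = 0.44817/0.9361 = 0.47877
x = ρ cos φ = 2.02323 × cos(93.91°) = -0.13796
y = ρ sin φ = 2.02323 × sin(93.91°) = 2.01852

-0.138 2.019 0.479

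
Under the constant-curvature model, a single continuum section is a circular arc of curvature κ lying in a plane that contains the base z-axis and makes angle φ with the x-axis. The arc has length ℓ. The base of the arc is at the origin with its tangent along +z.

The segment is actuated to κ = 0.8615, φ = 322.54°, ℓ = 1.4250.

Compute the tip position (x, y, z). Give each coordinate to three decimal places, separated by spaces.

0.611 -0.468 1.093

θ = κ·ℓ = 0.8615 × 1.4250 = 1.22764 rad
ρ = (1 − cos θ)/κ = (1 − 0.33646)/0.8615 = 0.77021
z = sin θ / κ = 0.94170/0.8615 = 1.09309
x = ρ cos φ = 0.77021 × cos(322.54°) = 0.61138
y = ρ sin φ = 0.77021 × sin(322.54°) = -0.46845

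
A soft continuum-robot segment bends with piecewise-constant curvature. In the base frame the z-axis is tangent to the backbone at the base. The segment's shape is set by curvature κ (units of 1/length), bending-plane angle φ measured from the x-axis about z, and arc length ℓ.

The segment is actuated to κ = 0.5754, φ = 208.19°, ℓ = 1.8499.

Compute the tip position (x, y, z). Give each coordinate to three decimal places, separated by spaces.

-0.789 -0.423 1.520

θ = κ·ℓ = 0.5754 × 1.8499 = 1.06443 rad
ρ = (1 − cos θ)/κ = (1 − 0.48500)/0.5754 = 0.89503
z = sin θ / κ = 0.87451/0.5754 = 1.51984
x = ρ cos φ = 0.89503 × cos(208.19°) = -0.78887
y = ρ sin φ = 0.89503 × sin(208.19°) = -0.42281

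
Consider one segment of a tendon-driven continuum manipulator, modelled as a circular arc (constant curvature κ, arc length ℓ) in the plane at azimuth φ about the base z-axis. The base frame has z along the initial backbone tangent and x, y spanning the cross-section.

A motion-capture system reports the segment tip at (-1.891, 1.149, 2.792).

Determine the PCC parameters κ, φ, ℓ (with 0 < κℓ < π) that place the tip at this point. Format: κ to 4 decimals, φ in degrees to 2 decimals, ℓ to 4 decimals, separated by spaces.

0.3487 148.72 3.8438

ρ = √(x²+y²) = √(-1.891² + 1.149²) = 2.21271
φ = atan2(y, x) mod 360° = atan2(1.149, -1.891) = 148.7165°
|p|² = ρ² + z² = 2.21271² + 2.792² = 12.69135
κ = 2ρ / |p|² = 2×2.21271 / 12.69135 = 0.34870
θ = 2·atan2(ρ, z) = 2·atan2(2.21271, 2.792) = 1.34032 rad
ℓ = θ/κ = 1.34032/0.34870 = 3.84382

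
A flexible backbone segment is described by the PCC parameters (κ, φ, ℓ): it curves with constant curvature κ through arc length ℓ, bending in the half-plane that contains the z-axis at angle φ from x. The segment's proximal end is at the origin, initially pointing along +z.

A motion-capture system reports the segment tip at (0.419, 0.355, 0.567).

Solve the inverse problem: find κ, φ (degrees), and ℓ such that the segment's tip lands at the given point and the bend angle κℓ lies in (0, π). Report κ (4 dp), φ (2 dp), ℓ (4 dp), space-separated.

1.7628 40.27 0.8730

ρ = √(x²+y²) = √(0.419² + 0.355²) = 0.54917
φ = atan2(y, x) mod 360° = atan2(0.355, 0.419) = 40.2731°
|p|² = ρ² + z² = 0.54917² + 0.567² = 0.62307
κ = 2ρ / |p|² = 2×0.54917 / 0.62307 = 1.76277
θ = 2·atan2(ρ, z) = 2·atan2(0.54917, 0.567) = 1.53885 rad
ℓ = θ/κ = 1.53885/1.76277 = 0.87297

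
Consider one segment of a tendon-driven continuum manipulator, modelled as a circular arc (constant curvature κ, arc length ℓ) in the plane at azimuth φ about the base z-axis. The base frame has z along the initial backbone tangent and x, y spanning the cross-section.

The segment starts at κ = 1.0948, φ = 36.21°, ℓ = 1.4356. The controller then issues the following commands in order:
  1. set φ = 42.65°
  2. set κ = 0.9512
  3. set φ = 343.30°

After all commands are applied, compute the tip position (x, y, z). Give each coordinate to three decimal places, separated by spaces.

0.802 -0.241 1.029

initial: κ=1.0948, φ=36.21°, ℓ=1.4356
cmd 1: set φ=42.65° → (κ,φ,ℓ)=(1.0948,42.65°,1.4356) → tip=(0.6724,0.6194,0.9134)
cmd 2: set κ=0.9512 → (κ,φ,ℓ)=(0.9512,42.65°,1.4356) → tip=(0.6156,0.5671,1.0292)
cmd 3: set φ=343.30° → (κ,φ,ℓ)=(0.9512,343.30°,1.4356) → tip=(0.8017,-0.2405,1.0292)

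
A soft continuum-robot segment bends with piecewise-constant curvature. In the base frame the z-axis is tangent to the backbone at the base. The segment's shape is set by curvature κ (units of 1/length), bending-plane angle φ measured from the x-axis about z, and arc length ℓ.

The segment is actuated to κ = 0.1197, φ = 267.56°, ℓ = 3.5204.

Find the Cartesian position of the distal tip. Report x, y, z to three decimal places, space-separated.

-0.031 -0.730 3.417

θ = κ·ℓ = 0.1197 × 3.5204 = 0.42139 rad
ρ = (1 − cos θ)/κ = (1 − 0.91252)/0.1197 = 0.73082
z = sin θ / κ = 0.40903/0.1197 = 3.41713
x = ρ cos φ = 0.73082 × cos(267.56°) = -0.03111
y = ρ sin φ = 0.73082 × sin(267.56°) = -0.73016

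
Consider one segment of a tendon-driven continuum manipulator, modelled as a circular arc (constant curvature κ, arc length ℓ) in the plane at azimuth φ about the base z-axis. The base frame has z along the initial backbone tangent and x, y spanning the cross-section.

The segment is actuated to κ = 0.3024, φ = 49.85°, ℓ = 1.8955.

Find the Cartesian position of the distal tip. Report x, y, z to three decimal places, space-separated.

θ = κ·ℓ = 0.3024 × 1.8955 = 0.57320 rad
ρ = (1 − cos θ)/κ = (1 − 0.84017)/0.3024 = 0.52854
z = sin θ / κ = 0.54232/0.3024 = 1.79340
x = ρ cos φ = 0.52854 × cos(49.85°) = 0.34080
y = ρ sin φ = 0.52854 × sin(49.85°) = 0.40399

0.341 0.404 1.793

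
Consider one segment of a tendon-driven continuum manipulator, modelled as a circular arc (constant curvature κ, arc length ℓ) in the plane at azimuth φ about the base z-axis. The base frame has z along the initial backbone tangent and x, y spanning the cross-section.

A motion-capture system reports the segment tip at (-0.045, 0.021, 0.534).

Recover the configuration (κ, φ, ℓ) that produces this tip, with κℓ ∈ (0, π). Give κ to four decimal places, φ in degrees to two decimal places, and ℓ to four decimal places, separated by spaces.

ρ = √(x²+y²) = √(-0.045² + 0.021²) = 0.04966
φ = atan2(y, x) mod 360° = atan2(0.021, -0.045) = 154.9831°
|p|² = ρ² + z² = 0.04966² + 0.534² = 0.28762
κ = 2ρ / |p|² = 2×0.04966 / 0.28762 = 0.34531
θ = 2·atan2(ρ, z) = 2·atan2(0.04966, 0.534) = 0.18545 rad
ℓ = θ/κ = 0.18545/0.34531 = 0.53707

0.3453 154.98 0.5371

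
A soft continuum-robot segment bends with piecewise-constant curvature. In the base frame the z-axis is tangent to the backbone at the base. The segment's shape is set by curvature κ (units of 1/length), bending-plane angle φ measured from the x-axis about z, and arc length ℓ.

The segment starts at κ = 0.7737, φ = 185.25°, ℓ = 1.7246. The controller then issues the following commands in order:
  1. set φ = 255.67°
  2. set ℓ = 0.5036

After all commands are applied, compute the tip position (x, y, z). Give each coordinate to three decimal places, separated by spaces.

-0.024 -0.094 0.491

initial: κ=0.7737, φ=185.25°, ℓ=1.7246
cmd 1: set φ=255.67° → (κ,φ,ℓ)=(0.7737,255.67°,1.7246) → tip=(-0.2450,-0.9589,1.2565)
cmd 2: set ℓ=0.5036 → (κ,φ,ℓ)=(0.7737,255.67°,0.5036) → tip=(-0.0240,-0.0939,0.4910)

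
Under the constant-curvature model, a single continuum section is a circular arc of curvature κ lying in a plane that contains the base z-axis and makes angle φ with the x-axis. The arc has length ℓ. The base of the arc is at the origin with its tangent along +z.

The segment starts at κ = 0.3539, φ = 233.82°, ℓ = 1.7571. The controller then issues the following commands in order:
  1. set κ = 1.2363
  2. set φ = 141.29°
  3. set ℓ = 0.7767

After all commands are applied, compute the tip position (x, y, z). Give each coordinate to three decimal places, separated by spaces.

-0.269 0.216 0.663

initial: κ=0.3539, φ=233.82°, ℓ=1.7571
cmd 1: set κ=1.2363 → (κ,φ,ℓ)=(1.2363,233.82°,1.7571) → tip=(-0.7477,-1.0223,0.6669)
cmd 2: set φ=141.29° → (κ,φ,ℓ)=(1.2363,141.29°,1.7571) → tip=(-0.9883,0.7921,0.6669)
cmd 3: set ℓ=0.7767 → (κ,φ,ℓ)=(1.2363,141.29°,0.7767) → tip=(-0.2693,0.2158,0.6627)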